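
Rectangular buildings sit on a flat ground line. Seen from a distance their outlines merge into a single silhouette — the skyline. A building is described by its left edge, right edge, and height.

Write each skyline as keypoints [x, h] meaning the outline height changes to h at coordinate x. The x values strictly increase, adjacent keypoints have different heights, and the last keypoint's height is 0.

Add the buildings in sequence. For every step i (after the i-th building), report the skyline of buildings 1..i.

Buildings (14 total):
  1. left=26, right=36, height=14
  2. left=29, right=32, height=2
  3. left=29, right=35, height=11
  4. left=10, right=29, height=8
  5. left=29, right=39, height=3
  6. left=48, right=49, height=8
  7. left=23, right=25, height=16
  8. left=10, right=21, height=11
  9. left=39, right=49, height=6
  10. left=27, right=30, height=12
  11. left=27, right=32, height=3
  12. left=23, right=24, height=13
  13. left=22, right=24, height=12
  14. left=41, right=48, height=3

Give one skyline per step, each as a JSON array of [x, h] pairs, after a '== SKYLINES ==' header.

== SKYLINES ==
[[26,14],[36,0]]
[[26,14],[36,0]]
[[26,14],[36,0]]
[[10,8],[26,14],[36,0]]
[[10,8],[26,14],[36,3],[39,0]]
[[10,8],[26,14],[36,3],[39,0],[48,8],[49,0]]
[[10,8],[23,16],[25,8],[26,14],[36,3],[39,0],[48,8],[49,0]]
[[10,11],[21,8],[23,16],[25,8],[26,14],[36,3],[39,0],[48,8],[49,0]]
[[10,11],[21,8],[23,16],[25,8],[26,14],[36,3],[39,6],[48,8],[49,0]]
[[10,11],[21,8],[23,16],[25,8],[26,14],[36,3],[39,6],[48,8],[49,0]]
[[10,11],[21,8],[23,16],[25,8],[26,14],[36,3],[39,6],[48,8],[49,0]]
[[10,11],[21,8],[23,16],[25,8],[26,14],[36,3],[39,6],[48,8],[49,0]]
[[10,11],[21,8],[22,12],[23,16],[25,8],[26,14],[36,3],[39,6],[48,8],[49,0]]
[[10,11],[21,8],[22,12],[23,16],[25,8],[26,14],[36,3],[39,6],[48,8],[49,0]]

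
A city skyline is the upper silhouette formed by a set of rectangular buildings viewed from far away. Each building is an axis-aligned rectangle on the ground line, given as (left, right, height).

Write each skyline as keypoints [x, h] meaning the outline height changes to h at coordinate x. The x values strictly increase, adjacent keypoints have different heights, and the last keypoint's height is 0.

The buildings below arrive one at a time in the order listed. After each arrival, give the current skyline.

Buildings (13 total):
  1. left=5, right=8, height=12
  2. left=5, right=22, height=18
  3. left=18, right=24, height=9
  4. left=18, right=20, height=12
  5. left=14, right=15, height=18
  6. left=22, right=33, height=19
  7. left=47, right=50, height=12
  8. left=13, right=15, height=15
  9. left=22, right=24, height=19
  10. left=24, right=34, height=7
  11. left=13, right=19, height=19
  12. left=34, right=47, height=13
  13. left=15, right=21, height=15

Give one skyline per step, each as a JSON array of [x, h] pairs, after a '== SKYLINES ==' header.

== SKYLINES ==
[[5,12],[8,0]]
[[5,18],[22,0]]
[[5,18],[22,9],[24,0]]
[[5,18],[22,9],[24,0]]
[[5,18],[22,9],[24,0]]
[[5,18],[22,19],[33,0]]
[[5,18],[22,19],[33,0],[47,12],[50,0]]
[[5,18],[22,19],[33,0],[47,12],[50,0]]
[[5,18],[22,19],[33,0],[47,12],[50,0]]
[[5,18],[22,19],[33,7],[34,0],[47,12],[50,0]]
[[5,18],[13,19],[19,18],[22,19],[33,7],[34,0],[47,12],[50,0]]
[[5,18],[13,19],[19,18],[22,19],[33,7],[34,13],[47,12],[50,0]]
[[5,18],[13,19],[19,18],[22,19],[33,7],[34,13],[47,12],[50,0]]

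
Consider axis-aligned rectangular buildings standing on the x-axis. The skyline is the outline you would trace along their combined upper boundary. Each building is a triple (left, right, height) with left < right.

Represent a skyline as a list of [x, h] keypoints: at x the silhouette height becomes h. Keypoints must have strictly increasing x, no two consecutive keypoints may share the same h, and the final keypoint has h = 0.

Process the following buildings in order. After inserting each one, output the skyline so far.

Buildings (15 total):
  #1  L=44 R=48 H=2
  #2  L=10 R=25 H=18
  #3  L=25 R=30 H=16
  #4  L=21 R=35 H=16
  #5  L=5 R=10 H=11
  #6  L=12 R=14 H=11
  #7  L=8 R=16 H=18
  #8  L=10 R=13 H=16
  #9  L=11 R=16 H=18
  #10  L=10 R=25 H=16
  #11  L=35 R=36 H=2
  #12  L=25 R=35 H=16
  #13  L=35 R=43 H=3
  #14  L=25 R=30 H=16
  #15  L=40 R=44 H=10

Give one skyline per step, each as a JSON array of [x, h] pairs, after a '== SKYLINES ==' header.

== SKYLINES ==
[[44,2],[48,0]]
[[10,18],[25,0],[44,2],[48,0]]
[[10,18],[25,16],[30,0],[44,2],[48,0]]
[[10,18],[25,16],[35,0],[44,2],[48,0]]
[[5,11],[10,18],[25,16],[35,0],[44,2],[48,0]]
[[5,11],[10,18],[25,16],[35,0],[44,2],[48,0]]
[[5,11],[8,18],[25,16],[35,0],[44,2],[48,0]]
[[5,11],[8,18],[25,16],[35,0],[44,2],[48,0]]
[[5,11],[8,18],[25,16],[35,0],[44,2],[48,0]]
[[5,11],[8,18],[25,16],[35,0],[44,2],[48,0]]
[[5,11],[8,18],[25,16],[35,2],[36,0],[44,2],[48,0]]
[[5,11],[8,18],[25,16],[35,2],[36,0],[44,2],[48,0]]
[[5,11],[8,18],[25,16],[35,3],[43,0],[44,2],[48,0]]
[[5,11],[8,18],[25,16],[35,3],[43,0],[44,2],[48,0]]
[[5,11],[8,18],[25,16],[35,3],[40,10],[44,2],[48,0]]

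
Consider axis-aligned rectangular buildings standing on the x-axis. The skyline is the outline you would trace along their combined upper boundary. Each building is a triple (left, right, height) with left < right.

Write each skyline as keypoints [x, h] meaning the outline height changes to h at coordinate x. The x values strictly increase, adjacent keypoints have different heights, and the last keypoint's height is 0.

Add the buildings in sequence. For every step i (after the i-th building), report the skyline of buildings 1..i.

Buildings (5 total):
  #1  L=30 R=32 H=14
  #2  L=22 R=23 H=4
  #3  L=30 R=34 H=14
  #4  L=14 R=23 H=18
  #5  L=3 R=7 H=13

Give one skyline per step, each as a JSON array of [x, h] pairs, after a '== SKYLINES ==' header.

== SKYLINES ==
[[30,14],[32,0]]
[[22,4],[23,0],[30,14],[32,0]]
[[22,4],[23,0],[30,14],[34,0]]
[[14,18],[23,0],[30,14],[34,0]]
[[3,13],[7,0],[14,18],[23,0],[30,14],[34,0]]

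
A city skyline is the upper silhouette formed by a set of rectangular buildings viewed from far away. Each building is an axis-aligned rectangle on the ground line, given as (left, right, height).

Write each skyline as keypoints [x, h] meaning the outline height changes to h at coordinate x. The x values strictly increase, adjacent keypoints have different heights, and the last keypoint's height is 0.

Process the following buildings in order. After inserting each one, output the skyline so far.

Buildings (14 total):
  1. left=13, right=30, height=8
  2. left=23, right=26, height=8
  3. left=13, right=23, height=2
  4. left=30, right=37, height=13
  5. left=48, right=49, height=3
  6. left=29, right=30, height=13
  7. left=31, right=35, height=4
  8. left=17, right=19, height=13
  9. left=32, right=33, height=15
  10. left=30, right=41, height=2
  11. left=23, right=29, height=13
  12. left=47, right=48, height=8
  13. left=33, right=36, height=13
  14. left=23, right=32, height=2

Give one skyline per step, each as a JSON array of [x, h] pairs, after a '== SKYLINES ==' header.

== SKYLINES ==
[[13,8],[30,0]]
[[13,8],[30,0]]
[[13,8],[30,0]]
[[13,8],[30,13],[37,0]]
[[13,8],[30,13],[37,0],[48,3],[49,0]]
[[13,8],[29,13],[37,0],[48,3],[49,0]]
[[13,8],[29,13],[37,0],[48,3],[49,0]]
[[13,8],[17,13],[19,8],[29,13],[37,0],[48,3],[49,0]]
[[13,8],[17,13],[19,8],[29,13],[32,15],[33,13],[37,0],[48,3],[49,0]]
[[13,8],[17,13],[19,8],[29,13],[32,15],[33,13],[37,2],[41,0],[48,3],[49,0]]
[[13,8],[17,13],[19,8],[23,13],[32,15],[33,13],[37,2],[41,0],[48,3],[49,0]]
[[13,8],[17,13],[19,8],[23,13],[32,15],[33,13],[37,2],[41,0],[47,8],[48,3],[49,0]]
[[13,8],[17,13],[19,8],[23,13],[32,15],[33,13],[37,2],[41,0],[47,8],[48,3],[49,0]]
[[13,8],[17,13],[19,8],[23,13],[32,15],[33,13],[37,2],[41,0],[47,8],[48,3],[49,0]]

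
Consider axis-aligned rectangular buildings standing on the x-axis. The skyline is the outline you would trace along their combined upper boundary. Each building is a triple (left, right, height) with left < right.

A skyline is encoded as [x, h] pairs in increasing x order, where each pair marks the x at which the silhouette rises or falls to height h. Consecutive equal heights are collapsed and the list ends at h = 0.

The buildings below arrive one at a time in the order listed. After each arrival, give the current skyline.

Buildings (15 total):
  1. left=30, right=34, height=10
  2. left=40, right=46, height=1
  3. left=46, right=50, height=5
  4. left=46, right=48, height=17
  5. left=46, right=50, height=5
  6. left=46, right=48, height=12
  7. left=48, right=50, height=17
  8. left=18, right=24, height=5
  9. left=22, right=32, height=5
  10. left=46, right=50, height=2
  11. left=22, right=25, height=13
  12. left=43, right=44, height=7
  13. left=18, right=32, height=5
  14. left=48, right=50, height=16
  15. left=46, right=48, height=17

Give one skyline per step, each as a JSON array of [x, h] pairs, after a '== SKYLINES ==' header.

== SKYLINES ==
[[30,10],[34,0]]
[[30,10],[34,0],[40,1],[46,0]]
[[30,10],[34,0],[40,1],[46,5],[50,0]]
[[30,10],[34,0],[40,1],[46,17],[48,5],[50,0]]
[[30,10],[34,0],[40,1],[46,17],[48,5],[50,0]]
[[30,10],[34,0],[40,1],[46,17],[48,5],[50,0]]
[[30,10],[34,0],[40,1],[46,17],[50,0]]
[[18,5],[24,0],[30,10],[34,0],[40,1],[46,17],[50,0]]
[[18,5],[30,10],[34,0],[40,1],[46,17],[50,0]]
[[18,5],[30,10],[34,0],[40,1],[46,17],[50,0]]
[[18,5],[22,13],[25,5],[30,10],[34,0],[40,1],[46,17],[50,0]]
[[18,5],[22,13],[25,5],[30,10],[34,0],[40,1],[43,7],[44,1],[46,17],[50,0]]
[[18,5],[22,13],[25,5],[30,10],[34,0],[40,1],[43,7],[44,1],[46,17],[50,0]]
[[18,5],[22,13],[25,5],[30,10],[34,0],[40,1],[43,7],[44,1],[46,17],[50,0]]
[[18,5],[22,13],[25,5],[30,10],[34,0],[40,1],[43,7],[44,1],[46,17],[50,0]]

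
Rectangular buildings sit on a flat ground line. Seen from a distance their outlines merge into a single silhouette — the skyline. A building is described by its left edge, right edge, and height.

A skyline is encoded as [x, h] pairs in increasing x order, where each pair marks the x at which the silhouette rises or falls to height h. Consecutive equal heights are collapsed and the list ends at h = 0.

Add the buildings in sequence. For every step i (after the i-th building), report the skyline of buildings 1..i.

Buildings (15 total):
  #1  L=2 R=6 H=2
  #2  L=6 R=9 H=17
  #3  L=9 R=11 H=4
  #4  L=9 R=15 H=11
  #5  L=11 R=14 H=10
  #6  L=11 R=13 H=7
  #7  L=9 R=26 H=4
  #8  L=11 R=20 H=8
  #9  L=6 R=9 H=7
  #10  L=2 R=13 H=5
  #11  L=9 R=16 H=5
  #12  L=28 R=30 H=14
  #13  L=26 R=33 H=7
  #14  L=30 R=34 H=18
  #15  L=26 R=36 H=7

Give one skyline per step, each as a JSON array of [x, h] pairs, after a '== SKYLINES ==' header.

== SKYLINES ==
[[2,2],[6,0]]
[[2,2],[6,17],[9,0]]
[[2,2],[6,17],[9,4],[11,0]]
[[2,2],[6,17],[9,11],[15,0]]
[[2,2],[6,17],[9,11],[15,0]]
[[2,2],[6,17],[9,11],[15,0]]
[[2,2],[6,17],[9,11],[15,4],[26,0]]
[[2,2],[6,17],[9,11],[15,8],[20,4],[26,0]]
[[2,2],[6,17],[9,11],[15,8],[20,4],[26,0]]
[[2,5],[6,17],[9,11],[15,8],[20,4],[26,0]]
[[2,5],[6,17],[9,11],[15,8],[20,4],[26,0]]
[[2,5],[6,17],[9,11],[15,8],[20,4],[26,0],[28,14],[30,0]]
[[2,5],[6,17],[9,11],[15,8],[20,4],[26,7],[28,14],[30,7],[33,0]]
[[2,5],[6,17],[9,11],[15,8],[20,4],[26,7],[28,14],[30,18],[34,0]]
[[2,5],[6,17],[9,11],[15,8],[20,4],[26,7],[28,14],[30,18],[34,7],[36,0]]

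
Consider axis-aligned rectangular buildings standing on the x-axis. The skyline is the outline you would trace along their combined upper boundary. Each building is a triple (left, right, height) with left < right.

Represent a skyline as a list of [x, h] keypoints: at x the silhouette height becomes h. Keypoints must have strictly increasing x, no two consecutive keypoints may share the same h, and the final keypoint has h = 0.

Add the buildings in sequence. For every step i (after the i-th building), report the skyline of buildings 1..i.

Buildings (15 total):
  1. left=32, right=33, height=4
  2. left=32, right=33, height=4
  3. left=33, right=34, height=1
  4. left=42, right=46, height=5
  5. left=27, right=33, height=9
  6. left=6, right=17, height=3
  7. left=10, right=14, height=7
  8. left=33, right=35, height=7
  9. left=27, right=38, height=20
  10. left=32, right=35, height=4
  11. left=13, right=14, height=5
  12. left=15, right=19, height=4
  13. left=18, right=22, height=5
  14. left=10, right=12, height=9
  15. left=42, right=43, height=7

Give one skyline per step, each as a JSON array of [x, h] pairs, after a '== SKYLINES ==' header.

== SKYLINES ==
[[32,4],[33,0]]
[[32,4],[33,0]]
[[32,4],[33,1],[34,0]]
[[32,4],[33,1],[34,0],[42,5],[46,0]]
[[27,9],[33,1],[34,0],[42,5],[46,0]]
[[6,3],[17,0],[27,9],[33,1],[34,0],[42,5],[46,0]]
[[6,3],[10,7],[14,3],[17,0],[27,9],[33,1],[34,0],[42,5],[46,0]]
[[6,3],[10,7],[14,3],[17,0],[27,9],[33,7],[35,0],[42,5],[46,0]]
[[6,3],[10,7],[14,3],[17,0],[27,20],[38,0],[42,5],[46,0]]
[[6,3],[10,7],[14,3],[17,0],[27,20],[38,0],[42,5],[46,0]]
[[6,3],[10,7],[14,3],[17,0],[27,20],[38,0],[42,5],[46,0]]
[[6,3],[10,7],[14,3],[15,4],[19,0],[27,20],[38,0],[42,5],[46,0]]
[[6,3],[10,7],[14,3],[15,4],[18,5],[22,0],[27,20],[38,0],[42,5],[46,0]]
[[6,3],[10,9],[12,7],[14,3],[15,4],[18,5],[22,0],[27,20],[38,0],[42,5],[46,0]]
[[6,3],[10,9],[12,7],[14,3],[15,4],[18,5],[22,0],[27,20],[38,0],[42,7],[43,5],[46,0]]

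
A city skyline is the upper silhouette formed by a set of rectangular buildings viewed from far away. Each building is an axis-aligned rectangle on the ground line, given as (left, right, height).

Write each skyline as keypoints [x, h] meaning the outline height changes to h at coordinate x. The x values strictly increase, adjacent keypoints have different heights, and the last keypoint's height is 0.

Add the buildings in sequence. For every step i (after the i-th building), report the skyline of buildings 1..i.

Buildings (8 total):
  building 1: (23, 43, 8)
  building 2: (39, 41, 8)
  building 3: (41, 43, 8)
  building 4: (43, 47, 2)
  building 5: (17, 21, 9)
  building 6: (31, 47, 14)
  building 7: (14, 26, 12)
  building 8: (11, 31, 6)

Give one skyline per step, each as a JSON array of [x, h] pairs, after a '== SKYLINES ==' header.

== SKYLINES ==
[[23,8],[43,0]]
[[23,8],[43,0]]
[[23,8],[43,0]]
[[23,8],[43,2],[47,0]]
[[17,9],[21,0],[23,8],[43,2],[47,0]]
[[17,9],[21,0],[23,8],[31,14],[47,0]]
[[14,12],[26,8],[31,14],[47,0]]
[[11,6],[14,12],[26,8],[31,14],[47,0]]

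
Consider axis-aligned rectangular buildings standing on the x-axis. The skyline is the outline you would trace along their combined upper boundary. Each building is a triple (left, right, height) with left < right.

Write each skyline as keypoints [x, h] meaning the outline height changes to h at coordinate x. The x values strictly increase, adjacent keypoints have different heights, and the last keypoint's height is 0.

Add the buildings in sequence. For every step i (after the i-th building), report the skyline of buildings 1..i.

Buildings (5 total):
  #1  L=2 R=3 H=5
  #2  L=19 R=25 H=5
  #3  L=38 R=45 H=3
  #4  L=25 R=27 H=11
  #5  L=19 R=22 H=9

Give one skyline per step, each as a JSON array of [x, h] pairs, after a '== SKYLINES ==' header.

== SKYLINES ==
[[2,5],[3,0]]
[[2,5],[3,0],[19,5],[25,0]]
[[2,5],[3,0],[19,5],[25,0],[38,3],[45,0]]
[[2,5],[3,0],[19,5],[25,11],[27,0],[38,3],[45,0]]
[[2,5],[3,0],[19,9],[22,5],[25,11],[27,0],[38,3],[45,0]]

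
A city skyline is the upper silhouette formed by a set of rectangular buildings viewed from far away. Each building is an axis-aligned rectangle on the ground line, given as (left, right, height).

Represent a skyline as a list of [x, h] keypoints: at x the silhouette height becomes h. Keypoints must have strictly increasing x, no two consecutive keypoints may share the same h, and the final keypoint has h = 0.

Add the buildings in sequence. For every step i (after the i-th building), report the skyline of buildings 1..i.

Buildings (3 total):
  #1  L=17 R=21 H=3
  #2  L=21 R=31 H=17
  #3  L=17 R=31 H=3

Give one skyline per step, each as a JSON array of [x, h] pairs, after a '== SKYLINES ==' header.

== SKYLINES ==
[[17,3],[21,0]]
[[17,3],[21,17],[31,0]]
[[17,3],[21,17],[31,0]]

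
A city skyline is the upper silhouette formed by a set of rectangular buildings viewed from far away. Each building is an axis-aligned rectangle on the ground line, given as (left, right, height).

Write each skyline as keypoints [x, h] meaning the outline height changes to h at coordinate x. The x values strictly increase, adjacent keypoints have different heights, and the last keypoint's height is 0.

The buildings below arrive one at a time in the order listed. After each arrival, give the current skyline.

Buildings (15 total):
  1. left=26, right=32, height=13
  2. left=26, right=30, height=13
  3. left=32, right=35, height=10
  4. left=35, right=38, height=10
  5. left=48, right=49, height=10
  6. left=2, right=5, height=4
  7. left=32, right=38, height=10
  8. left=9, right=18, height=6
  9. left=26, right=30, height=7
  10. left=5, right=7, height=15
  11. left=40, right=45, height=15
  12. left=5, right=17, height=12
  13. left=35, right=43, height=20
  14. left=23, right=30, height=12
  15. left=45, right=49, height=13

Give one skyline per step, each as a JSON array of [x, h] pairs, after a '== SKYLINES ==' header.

== SKYLINES ==
[[26,13],[32,0]]
[[26,13],[32,0]]
[[26,13],[32,10],[35,0]]
[[26,13],[32,10],[38,0]]
[[26,13],[32,10],[38,0],[48,10],[49,0]]
[[2,4],[5,0],[26,13],[32,10],[38,0],[48,10],[49,0]]
[[2,4],[5,0],[26,13],[32,10],[38,0],[48,10],[49,0]]
[[2,4],[5,0],[9,6],[18,0],[26,13],[32,10],[38,0],[48,10],[49,0]]
[[2,4],[5,0],[9,6],[18,0],[26,13],[32,10],[38,0],[48,10],[49,0]]
[[2,4],[5,15],[7,0],[9,6],[18,0],[26,13],[32,10],[38,0],[48,10],[49,0]]
[[2,4],[5,15],[7,0],[9,6],[18,0],[26,13],[32,10],[38,0],[40,15],[45,0],[48,10],[49,0]]
[[2,4],[5,15],[7,12],[17,6],[18,0],[26,13],[32,10],[38,0],[40,15],[45,0],[48,10],[49,0]]
[[2,4],[5,15],[7,12],[17,6],[18,0],[26,13],[32,10],[35,20],[43,15],[45,0],[48,10],[49,0]]
[[2,4],[5,15],[7,12],[17,6],[18,0],[23,12],[26,13],[32,10],[35,20],[43,15],[45,0],[48,10],[49,0]]
[[2,4],[5,15],[7,12],[17,6],[18,0],[23,12],[26,13],[32,10],[35,20],[43,15],[45,13],[49,0]]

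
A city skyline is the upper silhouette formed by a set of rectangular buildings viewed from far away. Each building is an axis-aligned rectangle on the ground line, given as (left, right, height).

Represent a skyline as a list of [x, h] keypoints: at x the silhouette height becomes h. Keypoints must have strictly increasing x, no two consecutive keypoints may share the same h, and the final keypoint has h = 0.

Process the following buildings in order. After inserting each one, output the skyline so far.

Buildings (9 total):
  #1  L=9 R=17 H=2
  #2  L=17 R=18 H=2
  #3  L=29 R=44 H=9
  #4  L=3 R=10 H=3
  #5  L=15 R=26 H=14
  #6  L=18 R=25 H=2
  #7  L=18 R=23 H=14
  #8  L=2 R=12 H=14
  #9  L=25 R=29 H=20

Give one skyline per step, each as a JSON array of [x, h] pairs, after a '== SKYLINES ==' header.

== SKYLINES ==
[[9,2],[17,0]]
[[9,2],[18,0]]
[[9,2],[18,0],[29,9],[44,0]]
[[3,3],[10,2],[18,0],[29,9],[44,0]]
[[3,3],[10,2],[15,14],[26,0],[29,9],[44,0]]
[[3,3],[10,2],[15,14],[26,0],[29,9],[44,0]]
[[3,3],[10,2],[15,14],[26,0],[29,9],[44,0]]
[[2,14],[12,2],[15,14],[26,0],[29,9],[44,0]]
[[2,14],[12,2],[15,14],[25,20],[29,9],[44,0]]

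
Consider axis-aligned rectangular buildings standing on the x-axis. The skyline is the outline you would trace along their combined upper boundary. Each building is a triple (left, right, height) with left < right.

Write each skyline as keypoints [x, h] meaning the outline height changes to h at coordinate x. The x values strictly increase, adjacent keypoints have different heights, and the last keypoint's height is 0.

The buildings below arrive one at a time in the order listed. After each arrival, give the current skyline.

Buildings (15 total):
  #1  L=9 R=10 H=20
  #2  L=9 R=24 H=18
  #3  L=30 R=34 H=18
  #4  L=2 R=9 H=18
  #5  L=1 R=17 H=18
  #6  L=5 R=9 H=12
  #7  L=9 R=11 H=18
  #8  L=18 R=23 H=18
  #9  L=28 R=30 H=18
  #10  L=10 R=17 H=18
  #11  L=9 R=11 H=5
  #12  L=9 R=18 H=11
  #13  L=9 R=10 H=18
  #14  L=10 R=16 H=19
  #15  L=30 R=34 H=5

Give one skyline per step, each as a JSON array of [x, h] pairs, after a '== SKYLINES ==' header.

== SKYLINES ==
[[9,20],[10,0]]
[[9,20],[10,18],[24,0]]
[[9,20],[10,18],[24,0],[30,18],[34,0]]
[[2,18],[9,20],[10,18],[24,0],[30,18],[34,0]]
[[1,18],[9,20],[10,18],[24,0],[30,18],[34,0]]
[[1,18],[9,20],[10,18],[24,0],[30,18],[34,0]]
[[1,18],[9,20],[10,18],[24,0],[30,18],[34,0]]
[[1,18],[9,20],[10,18],[24,0],[30,18],[34,0]]
[[1,18],[9,20],[10,18],[24,0],[28,18],[34,0]]
[[1,18],[9,20],[10,18],[24,0],[28,18],[34,0]]
[[1,18],[9,20],[10,18],[24,0],[28,18],[34,0]]
[[1,18],[9,20],[10,18],[24,0],[28,18],[34,0]]
[[1,18],[9,20],[10,18],[24,0],[28,18],[34,0]]
[[1,18],[9,20],[10,19],[16,18],[24,0],[28,18],[34,0]]
[[1,18],[9,20],[10,19],[16,18],[24,0],[28,18],[34,0]]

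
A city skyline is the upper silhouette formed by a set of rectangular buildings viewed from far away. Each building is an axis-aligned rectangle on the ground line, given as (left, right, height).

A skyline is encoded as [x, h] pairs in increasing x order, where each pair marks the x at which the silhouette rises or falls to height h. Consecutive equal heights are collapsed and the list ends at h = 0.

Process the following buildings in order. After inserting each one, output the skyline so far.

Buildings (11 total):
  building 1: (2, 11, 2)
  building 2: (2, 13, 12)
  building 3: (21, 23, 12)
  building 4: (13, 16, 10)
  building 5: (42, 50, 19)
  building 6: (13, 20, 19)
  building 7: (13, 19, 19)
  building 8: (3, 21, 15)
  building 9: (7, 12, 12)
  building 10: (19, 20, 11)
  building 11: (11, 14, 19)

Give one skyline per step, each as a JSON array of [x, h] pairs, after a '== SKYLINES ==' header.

== SKYLINES ==
[[2,2],[11,0]]
[[2,12],[13,0]]
[[2,12],[13,0],[21,12],[23,0]]
[[2,12],[13,10],[16,0],[21,12],[23,0]]
[[2,12],[13,10],[16,0],[21,12],[23,0],[42,19],[50,0]]
[[2,12],[13,19],[20,0],[21,12],[23,0],[42,19],[50,0]]
[[2,12],[13,19],[20,0],[21,12],[23,0],[42,19],[50,0]]
[[2,12],[3,15],[13,19],[20,15],[21,12],[23,0],[42,19],[50,0]]
[[2,12],[3,15],[13,19],[20,15],[21,12],[23,0],[42,19],[50,0]]
[[2,12],[3,15],[13,19],[20,15],[21,12],[23,0],[42,19],[50,0]]
[[2,12],[3,15],[11,19],[20,15],[21,12],[23,0],[42,19],[50,0]]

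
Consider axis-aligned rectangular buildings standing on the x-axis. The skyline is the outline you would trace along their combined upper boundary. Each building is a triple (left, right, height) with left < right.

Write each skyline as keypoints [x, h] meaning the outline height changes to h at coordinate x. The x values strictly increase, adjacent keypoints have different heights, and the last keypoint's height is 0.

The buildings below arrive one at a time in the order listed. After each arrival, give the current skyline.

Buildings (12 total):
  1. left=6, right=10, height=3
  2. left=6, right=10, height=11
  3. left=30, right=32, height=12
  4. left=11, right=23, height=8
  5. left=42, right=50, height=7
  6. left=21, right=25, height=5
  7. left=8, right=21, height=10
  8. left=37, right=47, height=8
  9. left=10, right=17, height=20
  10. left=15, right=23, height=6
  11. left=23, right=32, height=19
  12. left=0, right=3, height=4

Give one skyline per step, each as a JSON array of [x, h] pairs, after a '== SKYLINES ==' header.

== SKYLINES ==
[[6,3],[10,0]]
[[6,11],[10,0]]
[[6,11],[10,0],[30,12],[32,0]]
[[6,11],[10,0],[11,8],[23,0],[30,12],[32,0]]
[[6,11],[10,0],[11,8],[23,0],[30,12],[32,0],[42,7],[50,0]]
[[6,11],[10,0],[11,8],[23,5],[25,0],[30,12],[32,0],[42,7],[50,0]]
[[6,11],[10,10],[21,8],[23,5],[25,0],[30,12],[32,0],[42,7],[50,0]]
[[6,11],[10,10],[21,8],[23,5],[25,0],[30,12],[32,0],[37,8],[47,7],[50,0]]
[[6,11],[10,20],[17,10],[21,8],[23,5],[25,0],[30,12],[32,0],[37,8],[47,7],[50,0]]
[[6,11],[10,20],[17,10],[21,8],[23,5],[25,0],[30,12],[32,0],[37,8],[47,7],[50,0]]
[[6,11],[10,20],[17,10],[21,8],[23,19],[32,0],[37,8],[47,7],[50,0]]
[[0,4],[3,0],[6,11],[10,20],[17,10],[21,8],[23,19],[32,0],[37,8],[47,7],[50,0]]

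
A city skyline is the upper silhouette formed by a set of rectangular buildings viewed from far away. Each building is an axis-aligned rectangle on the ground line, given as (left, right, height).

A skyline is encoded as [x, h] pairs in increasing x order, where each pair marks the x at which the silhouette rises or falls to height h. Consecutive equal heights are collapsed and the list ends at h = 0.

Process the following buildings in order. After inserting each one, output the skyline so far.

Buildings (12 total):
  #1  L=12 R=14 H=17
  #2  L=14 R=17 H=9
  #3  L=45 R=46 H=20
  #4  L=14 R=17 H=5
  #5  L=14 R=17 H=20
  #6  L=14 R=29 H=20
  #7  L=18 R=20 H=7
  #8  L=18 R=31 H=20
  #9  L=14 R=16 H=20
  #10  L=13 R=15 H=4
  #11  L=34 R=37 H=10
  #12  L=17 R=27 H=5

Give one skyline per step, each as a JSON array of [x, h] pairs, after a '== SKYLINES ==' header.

== SKYLINES ==
[[12,17],[14,0]]
[[12,17],[14,9],[17,0]]
[[12,17],[14,9],[17,0],[45,20],[46,0]]
[[12,17],[14,9],[17,0],[45,20],[46,0]]
[[12,17],[14,20],[17,0],[45,20],[46,0]]
[[12,17],[14,20],[29,0],[45,20],[46,0]]
[[12,17],[14,20],[29,0],[45,20],[46,0]]
[[12,17],[14,20],[31,0],[45,20],[46,0]]
[[12,17],[14,20],[31,0],[45,20],[46,0]]
[[12,17],[14,20],[31,0],[45,20],[46,0]]
[[12,17],[14,20],[31,0],[34,10],[37,0],[45,20],[46,0]]
[[12,17],[14,20],[31,0],[34,10],[37,0],[45,20],[46,0]]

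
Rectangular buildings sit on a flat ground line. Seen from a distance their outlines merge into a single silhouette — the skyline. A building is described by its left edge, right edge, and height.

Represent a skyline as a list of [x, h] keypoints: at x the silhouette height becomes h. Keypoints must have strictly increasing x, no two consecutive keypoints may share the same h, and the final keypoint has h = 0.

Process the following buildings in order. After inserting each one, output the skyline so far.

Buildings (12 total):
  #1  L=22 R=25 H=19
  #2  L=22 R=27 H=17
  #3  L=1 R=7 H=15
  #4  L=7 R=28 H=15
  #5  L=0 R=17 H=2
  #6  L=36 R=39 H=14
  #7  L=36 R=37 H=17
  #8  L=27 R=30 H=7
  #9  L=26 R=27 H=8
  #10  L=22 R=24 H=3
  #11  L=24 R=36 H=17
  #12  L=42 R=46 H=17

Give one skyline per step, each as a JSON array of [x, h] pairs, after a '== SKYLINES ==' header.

== SKYLINES ==
[[22,19],[25,0]]
[[22,19],[25,17],[27,0]]
[[1,15],[7,0],[22,19],[25,17],[27,0]]
[[1,15],[22,19],[25,17],[27,15],[28,0]]
[[0,2],[1,15],[22,19],[25,17],[27,15],[28,0]]
[[0,2],[1,15],[22,19],[25,17],[27,15],[28,0],[36,14],[39,0]]
[[0,2],[1,15],[22,19],[25,17],[27,15],[28,0],[36,17],[37,14],[39,0]]
[[0,2],[1,15],[22,19],[25,17],[27,15],[28,7],[30,0],[36,17],[37,14],[39,0]]
[[0,2],[1,15],[22,19],[25,17],[27,15],[28,7],[30,0],[36,17],[37,14],[39,0]]
[[0,2],[1,15],[22,19],[25,17],[27,15],[28,7],[30,0],[36,17],[37,14],[39,0]]
[[0,2],[1,15],[22,19],[25,17],[37,14],[39,0]]
[[0,2],[1,15],[22,19],[25,17],[37,14],[39,0],[42,17],[46,0]]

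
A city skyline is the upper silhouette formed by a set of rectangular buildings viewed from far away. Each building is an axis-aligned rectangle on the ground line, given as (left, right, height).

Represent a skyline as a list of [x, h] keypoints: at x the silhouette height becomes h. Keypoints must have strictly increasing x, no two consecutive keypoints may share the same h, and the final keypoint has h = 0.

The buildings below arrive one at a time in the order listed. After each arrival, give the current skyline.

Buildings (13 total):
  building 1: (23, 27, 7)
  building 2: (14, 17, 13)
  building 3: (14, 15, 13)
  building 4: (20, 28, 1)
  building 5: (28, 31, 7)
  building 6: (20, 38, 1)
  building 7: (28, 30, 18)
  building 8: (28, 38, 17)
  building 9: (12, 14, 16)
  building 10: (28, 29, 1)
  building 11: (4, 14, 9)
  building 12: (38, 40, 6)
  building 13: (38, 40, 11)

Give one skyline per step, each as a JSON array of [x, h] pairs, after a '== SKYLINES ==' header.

== SKYLINES ==
[[23,7],[27,0]]
[[14,13],[17,0],[23,7],[27,0]]
[[14,13],[17,0],[23,7],[27,0]]
[[14,13],[17,0],[20,1],[23,7],[27,1],[28,0]]
[[14,13],[17,0],[20,1],[23,7],[27,1],[28,7],[31,0]]
[[14,13],[17,0],[20,1],[23,7],[27,1],[28,7],[31,1],[38,0]]
[[14,13],[17,0],[20,1],[23,7],[27,1],[28,18],[30,7],[31,1],[38,0]]
[[14,13],[17,0],[20,1],[23,7],[27,1],[28,18],[30,17],[38,0]]
[[12,16],[14,13],[17,0],[20,1],[23,7],[27,1],[28,18],[30,17],[38,0]]
[[12,16],[14,13],[17,0],[20,1],[23,7],[27,1],[28,18],[30,17],[38,0]]
[[4,9],[12,16],[14,13],[17,0],[20,1],[23,7],[27,1],[28,18],[30,17],[38,0]]
[[4,9],[12,16],[14,13],[17,0],[20,1],[23,7],[27,1],[28,18],[30,17],[38,6],[40,0]]
[[4,9],[12,16],[14,13],[17,0],[20,1],[23,7],[27,1],[28,18],[30,17],[38,11],[40,0]]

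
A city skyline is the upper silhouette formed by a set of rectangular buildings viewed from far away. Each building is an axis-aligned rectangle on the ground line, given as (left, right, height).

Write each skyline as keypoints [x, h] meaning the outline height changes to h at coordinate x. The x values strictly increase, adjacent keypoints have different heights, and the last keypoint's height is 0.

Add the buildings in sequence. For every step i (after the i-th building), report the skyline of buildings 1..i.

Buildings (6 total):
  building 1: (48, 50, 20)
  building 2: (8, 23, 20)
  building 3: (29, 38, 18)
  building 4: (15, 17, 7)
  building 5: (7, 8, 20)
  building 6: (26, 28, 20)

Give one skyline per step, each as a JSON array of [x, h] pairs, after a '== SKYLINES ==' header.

== SKYLINES ==
[[48,20],[50,0]]
[[8,20],[23,0],[48,20],[50,0]]
[[8,20],[23,0],[29,18],[38,0],[48,20],[50,0]]
[[8,20],[23,0],[29,18],[38,0],[48,20],[50,0]]
[[7,20],[23,0],[29,18],[38,0],[48,20],[50,0]]
[[7,20],[23,0],[26,20],[28,0],[29,18],[38,0],[48,20],[50,0]]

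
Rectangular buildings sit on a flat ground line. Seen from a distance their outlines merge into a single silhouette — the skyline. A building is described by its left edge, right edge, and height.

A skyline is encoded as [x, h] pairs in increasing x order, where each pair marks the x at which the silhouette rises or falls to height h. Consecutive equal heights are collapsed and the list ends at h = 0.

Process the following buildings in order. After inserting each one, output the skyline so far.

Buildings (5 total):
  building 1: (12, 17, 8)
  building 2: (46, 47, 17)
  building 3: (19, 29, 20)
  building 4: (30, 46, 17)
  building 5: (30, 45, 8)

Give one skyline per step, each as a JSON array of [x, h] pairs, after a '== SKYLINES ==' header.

== SKYLINES ==
[[12,8],[17,0]]
[[12,8],[17,0],[46,17],[47,0]]
[[12,8],[17,0],[19,20],[29,0],[46,17],[47,0]]
[[12,8],[17,0],[19,20],[29,0],[30,17],[47,0]]
[[12,8],[17,0],[19,20],[29,0],[30,17],[47,0]]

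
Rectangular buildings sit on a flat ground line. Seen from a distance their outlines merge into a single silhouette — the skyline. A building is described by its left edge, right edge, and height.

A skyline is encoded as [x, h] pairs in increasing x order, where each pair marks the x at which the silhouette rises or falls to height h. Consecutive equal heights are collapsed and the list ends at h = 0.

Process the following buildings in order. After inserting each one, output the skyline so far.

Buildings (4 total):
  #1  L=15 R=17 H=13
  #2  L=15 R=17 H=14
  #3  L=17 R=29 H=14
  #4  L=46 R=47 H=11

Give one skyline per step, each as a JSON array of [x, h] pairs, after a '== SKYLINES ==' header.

== SKYLINES ==
[[15,13],[17,0]]
[[15,14],[17,0]]
[[15,14],[29,0]]
[[15,14],[29,0],[46,11],[47,0]]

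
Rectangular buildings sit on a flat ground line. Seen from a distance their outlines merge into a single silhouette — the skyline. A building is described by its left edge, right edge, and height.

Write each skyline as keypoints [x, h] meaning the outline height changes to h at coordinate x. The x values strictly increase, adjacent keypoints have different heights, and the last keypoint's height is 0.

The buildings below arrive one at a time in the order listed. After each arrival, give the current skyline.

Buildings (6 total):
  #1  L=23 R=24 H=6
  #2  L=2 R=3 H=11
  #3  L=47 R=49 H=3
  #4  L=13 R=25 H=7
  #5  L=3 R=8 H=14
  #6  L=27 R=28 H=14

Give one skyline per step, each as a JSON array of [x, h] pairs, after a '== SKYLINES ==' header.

== SKYLINES ==
[[23,6],[24,0]]
[[2,11],[3,0],[23,6],[24,0]]
[[2,11],[3,0],[23,6],[24,0],[47,3],[49,0]]
[[2,11],[3,0],[13,7],[25,0],[47,3],[49,0]]
[[2,11],[3,14],[8,0],[13,7],[25,0],[47,3],[49,0]]
[[2,11],[3,14],[8,0],[13,7],[25,0],[27,14],[28,0],[47,3],[49,0]]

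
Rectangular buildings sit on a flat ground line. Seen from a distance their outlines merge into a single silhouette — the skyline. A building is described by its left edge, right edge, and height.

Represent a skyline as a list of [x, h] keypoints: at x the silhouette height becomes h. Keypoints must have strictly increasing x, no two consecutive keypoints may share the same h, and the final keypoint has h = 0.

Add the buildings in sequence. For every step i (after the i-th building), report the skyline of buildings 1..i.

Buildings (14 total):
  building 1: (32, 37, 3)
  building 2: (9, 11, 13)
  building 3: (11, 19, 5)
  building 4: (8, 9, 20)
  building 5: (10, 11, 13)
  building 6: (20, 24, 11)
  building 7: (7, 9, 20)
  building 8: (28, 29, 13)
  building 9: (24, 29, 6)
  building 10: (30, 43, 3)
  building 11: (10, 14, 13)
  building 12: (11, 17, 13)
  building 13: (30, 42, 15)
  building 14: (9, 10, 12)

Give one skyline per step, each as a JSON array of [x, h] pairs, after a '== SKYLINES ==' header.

== SKYLINES ==
[[32,3],[37,0]]
[[9,13],[11,0],[32,3],[37,0]]
[[9,13],[11,5],[19,0],[32,3],[37,0]]
[[8,20],[9,13],[11,5],[19,0],[32,3],[37,0]]
[[8,20],[9,13],[11,5],[19,0],[32,3],[37,0]]
[[8,20],[9,13],[11,5],[19,0],[20,11],[24,0],[32,3],[37,0]]
[[7,20],[9,13],[11,5],[19,0],[20,11],[24,0],[32,3],[37,0]]
[[7,20],[9,13],[11,5],[19,0],[20,11],[24,0],[28,13],[29,0],[32,3],[37,0]]
[[7,20],[9,13],[11,5],[19,0],[20,11],[24,6],[28,13],[29,0],[32,3],[37,0]]
[[7,20],[9,13],[11,5],[19,0],[20,11],[24,6],[28,13],[29,0],[30,3],[43,0]]
[[7,20],[9,13],[14,5],[19,0],[20,11],[24,6],[28,13],[29,0],[30,3],[43,0]]
[[7,20],[9,13],[17,5],[19,0],[20,11],[24,6],[28,13],[29,0],[30,3],[43,0]]
[[7,20],[9,13],[17,5],[19,0],[20,11],[24,6],[28,13],[29,0],[30,15],[42,3],[43,0]]
[[7,20],[9,13],[17,5],[19,0],[20,11],[24,6],[28,13],[29,0],[30,15],[42,3],[43,0]]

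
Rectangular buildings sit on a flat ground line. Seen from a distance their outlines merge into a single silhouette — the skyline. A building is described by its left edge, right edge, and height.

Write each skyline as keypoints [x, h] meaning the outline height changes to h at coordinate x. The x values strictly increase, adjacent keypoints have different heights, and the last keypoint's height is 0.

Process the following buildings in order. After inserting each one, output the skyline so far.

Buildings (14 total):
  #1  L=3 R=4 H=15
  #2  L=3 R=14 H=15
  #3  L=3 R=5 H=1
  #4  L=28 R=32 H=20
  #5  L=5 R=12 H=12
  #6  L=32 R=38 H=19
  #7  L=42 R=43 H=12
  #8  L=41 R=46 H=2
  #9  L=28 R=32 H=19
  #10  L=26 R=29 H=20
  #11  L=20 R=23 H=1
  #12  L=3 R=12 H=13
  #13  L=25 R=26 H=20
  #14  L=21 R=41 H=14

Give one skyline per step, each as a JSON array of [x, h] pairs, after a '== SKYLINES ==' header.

== SKYLINES ==
[[3,15],[4,0]]
[[3,15],[14,0]]
[[3,15],[14,0]]
[[3,15],[14,0],[28,20],[32,0]]
[[3,15],[14,0],[28,20],[32,0]]
[[3,15],[14,0],[28,20],[32,19],[38,0]]
[[3,15],[14,0],[28,20],[32,19],[38,0],[42,12],[43,0]]
[[3,15],[14,0],[28,20],[32,19],[38,0],[41,2],[42,12],[43,2],[46,0]]
[[3,15],[14,0],[28,20],[32,19],[38,0],[41,2],[42,12],[43,2],[46,0]]
[[3,15],[14,0],[26,20],[32,19],[38,0],[41,2],[42,12],[43,2],[46,0]]
[[3,15],[14,0],[20,1],[23,0],[26,20],[32,19],[38,0],[41,2],[42,12],[43,2],[46,0]]
[[3,15],[14,0],[20,1],[23,0],[26,20],[32,19],[38,0],[41,2],[42,12],[43,2],[46,0]]
[[3,15],[14,0],[20,1],[23,0],[25,20],[32,19],[38,0],[41,2],[42,12],[43,2],[46,0]]
[[3,15],[14,0],[20,1],[21,14],[25,20],[32,19],[38,14],[41,2],[42,12],[43,2],[46,0]]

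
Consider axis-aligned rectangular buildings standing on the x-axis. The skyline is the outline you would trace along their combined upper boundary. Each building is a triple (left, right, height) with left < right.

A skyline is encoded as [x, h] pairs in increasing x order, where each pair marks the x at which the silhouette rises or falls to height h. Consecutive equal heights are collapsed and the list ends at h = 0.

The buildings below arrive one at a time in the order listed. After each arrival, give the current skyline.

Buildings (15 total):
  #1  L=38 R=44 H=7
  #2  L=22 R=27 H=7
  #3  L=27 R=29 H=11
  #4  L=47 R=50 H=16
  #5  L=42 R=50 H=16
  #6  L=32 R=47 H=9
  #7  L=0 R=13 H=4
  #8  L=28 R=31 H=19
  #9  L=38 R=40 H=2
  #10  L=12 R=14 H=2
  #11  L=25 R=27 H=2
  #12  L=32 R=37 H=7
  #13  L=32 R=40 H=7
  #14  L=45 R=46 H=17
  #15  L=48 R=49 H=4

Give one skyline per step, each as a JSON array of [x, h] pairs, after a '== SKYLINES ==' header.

== SKYLINES ==
[[38,7],[44,0]]
[[22,7],[27,0],[38,7],[44,0]]
[[22,7],[27,11],[29,0],[38,7],[44,0]]
[[22,7],[27,11],[29,0],[38,7],[44,0],[47,16],[50,0]]
[[22,7],[27,11],[29,0],[38,7],[42,16],[50,0]]
[[22,7],[27,11],[29,0],[32,9],[42,16],[50,0]]
[[0,4],[13,0],[22,7],[27,11],[29,0],[32,9],[42,16],[50,0]]
[[0,4],[13,0],[22,7],[27,11],[28,19],[31,0],[32,9],[42,16],[50,0]]
[[0,4],[13,0],[22,7],[27,11],[28,19],[31,0],[32,9],[42,16],[50,0]]
[[0,4],[13,2],[14,0],[22,7],[27,11],[28,19],[31,0],[32,9],[42,16],[50,0]]
[[0,4],[13,2],[14,0],[22,7],[27,11],[28,19],[31,0],[32,9],[42,16],[50,0]]
[[0,4],[13,2],[14,0],[22,7],[27,11],[28,19],[31,0],[32,9],[42,16],[50,0]]
[[0,4],[13,2],[14,0],[22,7],[27,11],[28,19],[31,0],[32,9],[42,16],[50,0]]
[[0,4],[13,2],[14,0],[22,7],[27,11],[28,19],[31,0],[32,9],[42,16],[45,17],[46,16],[50,0]]
[[0,4],[13,2],[14,0],[22,7],[27,11],[28,19],[31,0],[32,9],[42,16],[45,17],[46,16],[50,0]]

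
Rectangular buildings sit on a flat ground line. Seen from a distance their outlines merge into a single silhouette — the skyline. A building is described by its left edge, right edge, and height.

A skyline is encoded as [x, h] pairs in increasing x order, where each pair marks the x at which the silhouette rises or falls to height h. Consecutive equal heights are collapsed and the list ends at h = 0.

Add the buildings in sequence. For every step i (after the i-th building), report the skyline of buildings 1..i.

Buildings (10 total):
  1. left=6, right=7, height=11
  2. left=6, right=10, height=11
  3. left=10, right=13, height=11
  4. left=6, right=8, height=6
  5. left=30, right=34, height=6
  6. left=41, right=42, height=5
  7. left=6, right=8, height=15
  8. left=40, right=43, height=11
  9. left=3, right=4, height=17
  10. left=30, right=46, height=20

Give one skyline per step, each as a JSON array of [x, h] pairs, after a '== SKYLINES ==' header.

== SKYLINES ==
[[6,11],[7,0]]
[[6,11],[10,0]]
[[6,11],[13,0]]
[[6,11],[13,0]]
[[6,11],[13,0],[30,6],[34,0]]
[[6,11],[13,0],[30,6],[34,0],[41,5],[42,0]]
[[6,15],[8,11],[13,0],[30,6],[34,0],[41,5],[42,0]]
[[6,15],[8,11],[13,0],[30,6],[34,0],[40,11],[43,0]]
[[3,17],[4,0],[6,15],[8,11],[13,0],[30,6],[34,0],[40,11],[43,0]]
[[3,17],[4,0],[6,15],[8,11],[13,0],[30,20],[46,0]]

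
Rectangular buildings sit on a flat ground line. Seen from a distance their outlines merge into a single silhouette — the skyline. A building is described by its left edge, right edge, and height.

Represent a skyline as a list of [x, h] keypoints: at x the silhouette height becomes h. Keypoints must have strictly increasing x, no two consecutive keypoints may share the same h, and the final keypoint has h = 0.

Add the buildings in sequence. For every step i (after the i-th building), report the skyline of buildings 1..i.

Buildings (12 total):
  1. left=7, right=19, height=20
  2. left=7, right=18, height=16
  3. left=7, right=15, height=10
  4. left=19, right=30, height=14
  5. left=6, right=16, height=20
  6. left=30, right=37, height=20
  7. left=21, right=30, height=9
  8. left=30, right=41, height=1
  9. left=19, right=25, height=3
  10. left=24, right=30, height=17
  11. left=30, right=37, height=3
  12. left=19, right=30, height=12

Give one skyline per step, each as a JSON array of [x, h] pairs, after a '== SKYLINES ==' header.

== SKYLINES ==
[[7,20],[19,0]]
[[7,20],[19,0]]
[[7,20],[19,0]]
[[7,20],[19,14],[30,0]]
[[6,20],[19,14],[30,0]]
[[6,20],[19,14],[30,20],[37,0]]
[[6,20],[19,14],[30,20],[37,0]]
[[6,20],[19,14],[30,20],[37,1],[41,0]]
[[6,20],[19,14],[30,20],[37,1],[41,0]]
[[6,20],[19,14],[24,17],[30,20],[37,1],[41,0]]
[[6,20],[19,14],[24,17],[30,20],[37,1],[41,0]]
[[6,20],[19,14],[24,17],[30,20],[37,1],[41,0]]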